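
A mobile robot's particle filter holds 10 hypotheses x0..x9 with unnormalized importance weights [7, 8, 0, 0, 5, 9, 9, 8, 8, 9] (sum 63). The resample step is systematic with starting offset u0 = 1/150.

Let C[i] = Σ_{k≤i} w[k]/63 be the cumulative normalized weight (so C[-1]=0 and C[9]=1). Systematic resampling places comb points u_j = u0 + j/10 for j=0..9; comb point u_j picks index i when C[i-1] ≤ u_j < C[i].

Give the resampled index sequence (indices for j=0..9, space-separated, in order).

0 0 1 4 5 6 7 7 8 9

C = [1/9, 5/21, 5/21, 5/21, 20/63, 29/63, 38/63, 46/63, 6/7, 1]
j=0: u_0=1/150 ∈ [0, 1/9) → index 0
j=1: u_1=8/75 ∈ [0, 1/9) → index 0
j=2: u_2=31/150 ∈ [1/9, 5/21) → index 1
j=3: u_3=23/75 ∈ [5/21, 20/63) → index 4
j=4: u_4=61/150 ∈ [20/63, 29/63) → index 5
j=5: u_5=38/75 ∈ [29/63, 38/63) → index 6
j=6: u_6=91/150 ∈ [38/63, 46/63) → index 7
j=7: u_7=53/75 ∈ [38/63, 46/63) → index 7
j=8: u_8=121/150 ∈ [46/63, 6/7) → index 8
j=9: u_9=68/75 ∈ [6/7, 1) → index 9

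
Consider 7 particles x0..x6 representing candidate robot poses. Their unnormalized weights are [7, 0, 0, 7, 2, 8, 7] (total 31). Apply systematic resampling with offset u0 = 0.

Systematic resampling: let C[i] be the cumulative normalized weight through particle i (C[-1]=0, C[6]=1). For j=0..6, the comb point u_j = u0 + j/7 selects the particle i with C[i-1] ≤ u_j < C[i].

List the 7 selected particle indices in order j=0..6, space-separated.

C = [7/31, 7/31, 7/31, 14/31, 16/31, 24/31, 1]
j=0: u_0=0 ∈ [0, 7/31) → index 0
j=1: u_1=1/7 ∈ [0, 7/31) → index 0
j=2: u_2=2/7 ∈ [7/31, 14/31) → index 3
j=3: u_3=3/7 ∈ [7/31, 14/31) → index 3
j=4: u_4=4/7 ∈ [16/31, 24/31) → index 5
j=5: u_5=5/7 ∈ [16/31, 24/31) → index 5
j=6: u_6=6/7 ∈ [24/31, 1) → index 6

0 0 3 3 5 5 6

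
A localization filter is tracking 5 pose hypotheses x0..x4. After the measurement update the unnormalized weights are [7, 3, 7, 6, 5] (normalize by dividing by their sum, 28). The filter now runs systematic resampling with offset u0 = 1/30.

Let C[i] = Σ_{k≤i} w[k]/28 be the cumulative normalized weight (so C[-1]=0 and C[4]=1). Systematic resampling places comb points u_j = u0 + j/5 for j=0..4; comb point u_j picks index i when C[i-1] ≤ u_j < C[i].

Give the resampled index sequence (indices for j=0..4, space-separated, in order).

0 0 2 3 4

C = [1/4, 5/14, 17/28, 23/28, 1]
j=0: u_0=1/30 ∈ [0, 1/4) → index 0
j=1: u_1=7/30 ∈ [0, 1/4) → index 0
j=2: u_2=13/30 ∈ [5/14, 17/28) → index 2
j=3: u_3=19/30 ∈ [17/28, 23/28) → index 3
j=4: u_4=5/6 ∈ [23/28, 1) → index 4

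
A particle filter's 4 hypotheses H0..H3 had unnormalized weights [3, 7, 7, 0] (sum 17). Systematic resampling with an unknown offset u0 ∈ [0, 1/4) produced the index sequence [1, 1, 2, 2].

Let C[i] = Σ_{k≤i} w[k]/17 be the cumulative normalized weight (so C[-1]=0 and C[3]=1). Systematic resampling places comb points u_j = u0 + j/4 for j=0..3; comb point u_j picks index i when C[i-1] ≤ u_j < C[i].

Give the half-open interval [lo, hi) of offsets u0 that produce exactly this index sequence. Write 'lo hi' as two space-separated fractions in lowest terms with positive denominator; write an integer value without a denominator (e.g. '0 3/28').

3/17 1/4

C = [3/17, 10/17, 1, 1]
j=0 picked index 1: u0 ∈ [3/17, 10/17)
j=1 picked index 1: u0 ∈ [-5/68, 23/68)
j=2 picked index 2: u0 ∈ [3/34, 1/2)
j=3 picked index 2: u0 ∈ [-11/68, 1/4)
intersection: [3/17, 1/4)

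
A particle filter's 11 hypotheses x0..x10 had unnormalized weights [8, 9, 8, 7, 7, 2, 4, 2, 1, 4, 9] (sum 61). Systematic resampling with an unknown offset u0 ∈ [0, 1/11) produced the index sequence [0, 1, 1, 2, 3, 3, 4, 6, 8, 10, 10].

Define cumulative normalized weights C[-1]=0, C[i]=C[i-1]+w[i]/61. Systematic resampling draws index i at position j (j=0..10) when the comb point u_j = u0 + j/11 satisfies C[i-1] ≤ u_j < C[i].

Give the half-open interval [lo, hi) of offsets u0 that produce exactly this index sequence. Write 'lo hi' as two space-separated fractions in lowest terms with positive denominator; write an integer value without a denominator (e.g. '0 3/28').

C = [8/61, 17/61, 25/61, 32/61, 39/61, 41/61, 45/61, 47/61, 48/61, 52/61, 1]
j=0 picked index 0: u0 ∈ [0, 8/61)
j=1 picked index 1: u0 ∈ [27/671, 126/671)
j=2 picked index 1: u0 ∈ [-34/671, 65/671)
j=3 picked index 2: u0 ∈ [4/671, 92/671)
j=4 picked index 3: u0 ∈ [31/671, 108/671)
j=5 picked index 3: u0 ∈ [-30/671, 47/671)
j=6 picked index 4: u0 ∈ [-14/671, 63/671)
j=7 picked index 6: u0 ∈ [24/671, 68/671)
j=8 picked index 8: u0 ∈ [29/671, 40/671)
j=9 picked index 10: u0 ∈ [23/671, 2/11)
j=10 picked index 10: u0 ∈ [-38/671, 1/11)
intersection: [31/671, 40/671)

31/671 40/671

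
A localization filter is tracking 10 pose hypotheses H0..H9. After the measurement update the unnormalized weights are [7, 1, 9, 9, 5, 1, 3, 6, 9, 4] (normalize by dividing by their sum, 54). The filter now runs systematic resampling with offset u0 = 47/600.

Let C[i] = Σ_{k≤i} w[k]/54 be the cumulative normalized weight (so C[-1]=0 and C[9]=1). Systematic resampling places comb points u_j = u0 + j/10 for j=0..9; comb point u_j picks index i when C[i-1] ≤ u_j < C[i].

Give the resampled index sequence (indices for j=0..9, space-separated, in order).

0 2 2 3 3 5 7 8 8 9

C = [7/54, 4/27, 17/54, 13/27, 31/54, 16/27, 35/54, 41/54, 25/27, 1]
j=0: u_0=47/600 ∈ [0, 7/54) → index 0
j=1: u_1=107/600 ∈ [4/27, 17/54) → index 2
j=2: u_2=167/600 ∈ [4/27, 17/54) → index 2
j=3: u_3=227/600 ∈ [17/54, 13/27) → index 3
j=4: u_4=287/600 ∈ [17/54, 13/27) → index 3
j=5: u_5=347/600 ∈ [31/54, 16/27) → index 5
j=6: u_6=407/600 ∈ [35/54, 41/54) → index 7
j=7: u_7=467/600 ∈ [41/54, 25/27) → index 8
j=8: u_8=527/600 ∈ [41/54, 25/27) → index 8
j=9: u_9=587/600 ∈ [25/27, 1) → index 9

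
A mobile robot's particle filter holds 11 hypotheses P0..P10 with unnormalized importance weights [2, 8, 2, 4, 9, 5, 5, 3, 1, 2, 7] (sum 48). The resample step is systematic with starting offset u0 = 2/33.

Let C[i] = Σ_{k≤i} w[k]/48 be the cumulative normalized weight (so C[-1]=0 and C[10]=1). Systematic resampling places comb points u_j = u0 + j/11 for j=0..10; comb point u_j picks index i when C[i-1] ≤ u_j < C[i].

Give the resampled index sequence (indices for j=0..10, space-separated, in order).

1 1 2 4 4 4 5 6 7 10 10

C = [1/24, 5/24, 1/4, 1/3, 25/48, 5/8, 35/48, 19/24, 13/16, 41/48, 1]
j=0: u_0=2/33 ∈ [1/24, 5/24) → index 1
j=1: u_1=5/33 ∈ [1/24, 5/24) → index 1
j=2: u_2=8/33 ∈ [5/24, 1/4) → index 2
j=3: u_3=1/3 ∈ [1/3, 25/48) → index 4
j=4: u_4=14/33 ∈ [1/3, 25/48) → index 4
j=5: u_5=17/33 ∈ [1/3, 25/48) → index 4
j=6: u_6=20/33 ∈ [25/48, 5/8) → index 5
j=7: u_7=23/33 ∈ [5/8, 35/48) → index 6
j=8: u_8=26/33 ∈ [35/48, 19/24) → index 7
j=9: u_9=29/33 ∈ [41/48, 1) → index 10
j=10: u_10=32/33 ∈ [41/48, 1) → index 10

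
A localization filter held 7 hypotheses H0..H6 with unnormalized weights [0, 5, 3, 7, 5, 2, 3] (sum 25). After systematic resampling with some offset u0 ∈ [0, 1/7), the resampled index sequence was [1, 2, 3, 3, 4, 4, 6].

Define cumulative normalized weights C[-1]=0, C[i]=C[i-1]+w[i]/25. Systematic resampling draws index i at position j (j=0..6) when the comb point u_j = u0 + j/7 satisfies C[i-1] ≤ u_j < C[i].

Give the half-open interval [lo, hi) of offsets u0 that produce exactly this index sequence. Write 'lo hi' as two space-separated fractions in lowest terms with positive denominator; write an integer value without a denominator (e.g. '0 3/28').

C = [0, 1/5, 8/25, 3/5, 4/5, 22/25, 1]
j=0 picked index 1: u0 ∈ [0, 1/5)
j=1 picked index 2: u0 ∈ [2/35, 31/175)
j=2 picked index 3: u0 ∈ [6/175, 11/35)
j=3 picked index 3: u0 ∈ [-19/175, 6/35)
j=4 picked index 4: u0 ∈ [1/35, 8/35)
j=5 picked index 4: u0 ∈ [-4/35, 3/35)
j=6 picked index 6: u0 ∈ [4/175, 1/7)
intersection: [2/35, 3/35)

2/35 3/35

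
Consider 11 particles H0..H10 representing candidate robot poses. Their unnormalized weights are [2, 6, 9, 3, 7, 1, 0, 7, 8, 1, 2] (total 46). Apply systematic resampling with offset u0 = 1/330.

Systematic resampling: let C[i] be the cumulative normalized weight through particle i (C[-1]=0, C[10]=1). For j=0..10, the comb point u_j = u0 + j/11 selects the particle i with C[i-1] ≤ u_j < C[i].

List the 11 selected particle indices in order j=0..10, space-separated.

0 1 2 2 2 4 4 7 7 8 8

C = [1/23, 4/23, 17/46, 10/23, 27/46, 14/23, 14/23, 35/46, 43/46, 22/23, 1]
j=0: u_0=1/330 ∈ [0, 1/23) → index 0
j=1: u_1=31/330 ∈ [1/23, 4/23) → index 1
j=2: u_2=61/330 ∈ [4/23, 17/46) → index 2
j=3: u_3=91/330 ∈ [4/23, 17/46) → index 2
j=4: u_4=11/30 ∈ [4/23, 17/46) → index 2
j=5: u_5=151/330 ∈ [10/23, 27/46) → index 4
j=6: u_6=181/330 ∈ [10/23, 27/46) → index 4
j=7: u_7=211/330 ∈ [14/23, 35/46) → index 7
j=8: u_8=241/330 ∈ [14/23, 35/46) → index 7
j=9: u_9=271/330 ∈ [35/46, 43/46) → index 8
j=10: u_10=301/330 ∈ [35/46, 43/46) → index 8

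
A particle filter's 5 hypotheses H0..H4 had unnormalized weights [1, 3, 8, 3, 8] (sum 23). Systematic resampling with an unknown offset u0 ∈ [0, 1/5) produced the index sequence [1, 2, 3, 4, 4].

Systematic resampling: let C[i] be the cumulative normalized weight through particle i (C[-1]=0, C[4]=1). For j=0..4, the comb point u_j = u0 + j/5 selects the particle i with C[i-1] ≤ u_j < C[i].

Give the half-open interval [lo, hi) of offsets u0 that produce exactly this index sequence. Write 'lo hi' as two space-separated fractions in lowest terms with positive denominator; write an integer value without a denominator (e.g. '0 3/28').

14/115 4/23

C = [1/23, 4/23, 12/23, 15/23, 1]
j=0 picked index 1: u0 ∈ [1/23, 4/23)
j=1 picked index 2: u0 ∈ [-3/115, 37/115)
j=2 picked index 3: u0 ∈ [14/115, 29/115)
j=3 picked index 4: u0 ∈ [6/115, 2/5)
j=4 picked index 4: u0 ∈ [-17/115, 1/5)
intersection: [14/115, 4/23)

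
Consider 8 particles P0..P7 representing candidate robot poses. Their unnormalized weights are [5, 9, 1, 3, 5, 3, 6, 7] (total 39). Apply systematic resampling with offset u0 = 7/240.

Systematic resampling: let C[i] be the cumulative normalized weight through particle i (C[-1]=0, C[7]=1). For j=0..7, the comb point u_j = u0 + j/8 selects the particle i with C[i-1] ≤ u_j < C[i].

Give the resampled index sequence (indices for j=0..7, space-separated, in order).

C = [5/39, 14/39, 5/13, 6/13, 23/39, 2/3, 32/39, 1]
j=0: u_0=7/240 ∈ [0, 5/39) → index 0
j=1: u_1=37/240 ∈ [5/39, 14/39) → index 1
j=2: u_2=67/240 ∈ [5/39, 14/39) → index 1
j=3: u_3=97/240 ∈ [5/13, 6/13) → index 3
j=4: u_4=127/240 ∈ [6/13, 23/39) → index 4
j=5: u_5=157/240 ∈ [23/39, 2/3) → index 5
j=6: u_6=187/240 ∈ [2/3, 32/39) → index 6
j=7: u_7=217/240 ∈ [32/39, 1) → index 7

0 1 1 3 4 5 6 7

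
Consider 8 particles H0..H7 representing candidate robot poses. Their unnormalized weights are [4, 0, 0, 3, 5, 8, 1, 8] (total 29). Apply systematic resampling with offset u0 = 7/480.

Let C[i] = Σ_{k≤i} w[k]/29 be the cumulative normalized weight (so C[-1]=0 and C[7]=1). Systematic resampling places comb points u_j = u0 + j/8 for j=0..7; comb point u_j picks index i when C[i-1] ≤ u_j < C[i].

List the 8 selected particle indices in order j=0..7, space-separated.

C = [4/29, 4/29, 4/29, 7/29, 12/29, 20/29, 21/29, 1]
j=0: u_0=7/480 ∈ [0, 4/29) → index 0
j=1: u_1=67/480 ∈ [4/29, 7/29) → index 3
j=2: u_2=127/480 ∈ [7/29, 12/29) → index 4
j=3: u_3=187/480 ∈ [7/29, 12/29) → index 4
j=4: u_4=247/480 ∈ [12/29, 20/29) → index 5
j=5: u_5=307/480 ∈ [12/29, 20/29) → index 5
j=6: u_6=367/480 ∈ [21/29, 1) → index 7
j=7: u_7=427/480 ∈ [21/29, 1) → index 7

0 3 4 4 5 5 7 7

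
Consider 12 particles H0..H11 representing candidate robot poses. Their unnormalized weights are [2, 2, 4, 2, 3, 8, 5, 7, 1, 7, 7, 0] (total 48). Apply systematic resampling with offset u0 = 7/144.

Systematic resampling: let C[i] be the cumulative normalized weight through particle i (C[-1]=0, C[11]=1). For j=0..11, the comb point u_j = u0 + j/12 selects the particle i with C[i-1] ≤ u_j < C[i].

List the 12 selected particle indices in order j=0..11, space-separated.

C = [1/24, 1/12, 1/6, 5/24, 13/48, 7/16, 13/24, 11/16, 17/24, 41/48, 1, 1]
j=0: u_0=7/144 ∈ [1/24, 1/12) → index 1
j=1: u_1=19/144 ∈ [1/12, 1/6) → index 2
j=2: u_2=31/144 ∈ [5/24, 13/48) → index 4
j=3: u_3=43/144 ∈ [13/48, 7/16) → index 5
j=4: u_4=55/144 ∈ [13/48, 7/16) → index 5
j=5: u_5=67/144 ∈ [7/16, 13/24) → index 6
j=6: u_6=79/144 ∈ [13/24, 11/16) → index 7
j=7: u_7=91/144 ∈ [13/24, 11/16) → index 7
j=8: u_8=103/144 ∈ [17/24, 41/48) → index 9
j=9: u_9=115/144 ∈ [17/24, 41/48) → index 9
j=10: u_10=127/144 ∈ [41/48, 1) → index 10
j=11: u_11=139/144 ∈ [41/48, 1) → index 10

1 2 4 5 5 6 7 7 9 9 10 10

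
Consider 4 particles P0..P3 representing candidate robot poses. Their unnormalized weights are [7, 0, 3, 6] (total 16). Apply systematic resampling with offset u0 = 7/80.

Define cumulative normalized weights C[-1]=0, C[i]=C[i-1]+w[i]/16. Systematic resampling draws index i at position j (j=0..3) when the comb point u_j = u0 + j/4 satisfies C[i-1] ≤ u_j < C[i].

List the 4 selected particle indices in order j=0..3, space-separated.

C = [7/16, 7/16, 5/8, 1]
j=0: u_0=7/80 ∈ [0, 7/16) → index 0
j=1: u_1=27/80 ∈ [0, 7/16) → index 0
j=2: u_2=47/80 ∈ [7/16, 5/8) → index 2
j=3: u_3=67/80 ∈ [5/8, 1) → index 3

0 0 2 3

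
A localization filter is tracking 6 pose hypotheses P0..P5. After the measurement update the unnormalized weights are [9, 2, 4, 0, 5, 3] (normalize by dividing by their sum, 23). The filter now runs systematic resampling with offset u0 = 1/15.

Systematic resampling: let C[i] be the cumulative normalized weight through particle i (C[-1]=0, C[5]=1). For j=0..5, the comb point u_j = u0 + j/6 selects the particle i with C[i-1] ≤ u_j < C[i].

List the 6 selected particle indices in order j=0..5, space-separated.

0 0 1 2 4 5

C = [9/23, 11/23, 15/23, 15/23, 20/23, 1]
j=0: u_0=1/15 ∈ [0, 9/23) → index 0
j=1: u_1=7/30 ∈ [0, 9/23) → index 0
j=2: u_2=2/5 ∈ [9/23, 11/23) → index 1
j=3: u_3=17/30 ∈ [11/23, 15/23) → index 2
j=4: u_4=11/15 ∈ [15/23, 20/23) → index 4
j=5: u_5=9/10 ∈ [20/23, 1) → index 5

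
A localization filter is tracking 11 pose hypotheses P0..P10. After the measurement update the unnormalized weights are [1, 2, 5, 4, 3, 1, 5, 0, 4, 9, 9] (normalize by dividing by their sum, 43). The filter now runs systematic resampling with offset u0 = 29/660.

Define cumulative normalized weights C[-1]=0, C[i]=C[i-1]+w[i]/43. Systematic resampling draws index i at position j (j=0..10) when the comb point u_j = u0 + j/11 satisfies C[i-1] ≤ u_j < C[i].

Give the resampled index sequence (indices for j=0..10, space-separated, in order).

C = [1/43, 3/43, 8/43, 12/43, 15/43, 16/43, 21/43, 21/43, 25/43, 34/43, 1]
j=0: u_0=29/660 ∈ [1/43, 3/43) → index 1
j=1: u_1=89/660 ∈ [3/43, 8/43) → index 2
j=2: u_2=149/660 ∈ [8/43, 12/43) → index 3
j=3: u_3=19/60 ∈ [12/43, 15/43) → index 4
j=4: u_4=269/660 ∈ [16/43, 21/43) → index 6
j=5: u_5=329/660 ∈ [21/43, 25/43) → index 8
j=6: u_6=389/660 ∈ [25/43, 34/43) → index 9
j=7: u_7=449/660 ∈ [25/43, 34/43) → index 9
j=8: u_8=509/660 ∈ [25/43, 34/43) → index 9
j=9: u_9=569/660 ∈ [34/43, 1) → index 10
j=10: u_10=629/660 ∈ [34/43, 1) → index 10

1 2 3 4 6 8 9 9 9 10 10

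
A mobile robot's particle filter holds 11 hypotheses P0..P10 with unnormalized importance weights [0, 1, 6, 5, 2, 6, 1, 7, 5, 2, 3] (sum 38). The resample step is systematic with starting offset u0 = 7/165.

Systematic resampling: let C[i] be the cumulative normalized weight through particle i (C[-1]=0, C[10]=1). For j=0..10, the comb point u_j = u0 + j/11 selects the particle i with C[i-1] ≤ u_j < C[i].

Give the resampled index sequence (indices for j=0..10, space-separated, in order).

C = [0, 1/38, 7/38, 6/19, 7/19, 10/19, 21/38, 14/19, 33/38, 35/38, 1]
j=0: u_0=7/165 ∈ [1/38, 7/38) → index 2
j=1: u_1=2/15 ∈ [1/38, 7/38) → index 2
j=2: u_2=37/165 ∈ [7/38, 6/19) → index 3
j=3: u_3=52/165 ∈ [7/38, 6/19) → index 3
j=4: u_4=67/165 ∈ [7/19, 10/19) → index 5
j=5: u_5=82/165 ∈ [7/19, 10/19) → index 5
j=6: u_6=97/165 ∈ [21/38, 14/19) → index 7
j=7: u_7=112/165 ∈ [21/38, 14/19) → index 7
j=8: u_8=127/165 ∈ [14/19, 33/38) → index 8
j=9: u_9=142/165 ∈ [14/19, 33/38) → index 8
j=10: u_10=157/165 ∈ [35/38, 1) → index 10

2 2 3 3 5 5 7 7 8 8 10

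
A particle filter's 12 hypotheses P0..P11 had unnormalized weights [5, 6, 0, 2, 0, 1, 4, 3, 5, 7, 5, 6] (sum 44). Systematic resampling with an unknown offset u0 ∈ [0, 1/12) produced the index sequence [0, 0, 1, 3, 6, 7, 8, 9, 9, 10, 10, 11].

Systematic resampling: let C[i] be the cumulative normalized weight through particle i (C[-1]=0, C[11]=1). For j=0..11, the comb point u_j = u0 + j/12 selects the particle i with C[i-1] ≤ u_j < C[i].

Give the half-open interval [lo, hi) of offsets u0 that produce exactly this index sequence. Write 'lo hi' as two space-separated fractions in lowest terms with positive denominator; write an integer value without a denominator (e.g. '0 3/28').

C = [5/44, 1/4, 1/4, 13/44, 13/44, 7/22, 9/22, 21/44, 13/22, 3/4, 19/22, 1]
j=0 picked index 0: u0 ∈ [0, 5/44)
j=1 picked index 0: u0 ∈ [-1/12, 1/33)
j=2 picked index 1: u0 ∈ [-7/132, 1/12)
j=3 picked index 3: u0 ∈ [0, 1/22)
j=4 picked index 6: u0 ∈ [-1/66, 5/66)
j=5 picked index 7: u0 ∈ [-1/132, 2/33)
j=6 picked index 8: u0 ∈ [-1/44, 1/11)
j=7 picked index 9: u0 ∈ [1/132, 1/6)
j=8 picked index 9: u0 ∈ [-5/66, 1/12)
j=9 picked index 10: u0 ∈ [0, 5/44)
j=10 picked index 10: u0 ∈ [-1/12, 1/33)
j=11 picked index 11: u0 ∈ [-7/132, 1/12)
intersection: [1/132, 1/33)

1/132 1/33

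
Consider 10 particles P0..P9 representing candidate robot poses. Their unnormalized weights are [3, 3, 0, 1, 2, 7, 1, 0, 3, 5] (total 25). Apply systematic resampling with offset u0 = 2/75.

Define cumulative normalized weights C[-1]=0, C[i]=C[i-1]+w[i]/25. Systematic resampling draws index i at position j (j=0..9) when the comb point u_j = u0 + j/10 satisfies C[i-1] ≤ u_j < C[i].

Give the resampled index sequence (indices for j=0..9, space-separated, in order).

0 1 1 4 5 5 5 8 9 9

C = [3/25, 6/25, 6/25, 7/25, 9/25, 16/25, 17/25, 17/25, 4/5, 1]
j=0: u_0=2/75 ∈ [0, 3/25) → index 0
j=1: u_1=19/150 ∈ [3/25, 6/25) → index 1
j=2: u_2=17/75 ∈ [3/25, 6/25) → index 1
j=3: u_3=49/150 ∈ [7/25, 9/25) → index 4
j=4: u_4=32/75 ∈ [9/25, 16/25) → index 5
j=5: u_5=79/150 ∈ [9/25, 16/25) → index 5
j=6: u_6=47/75 ∈ [9/25, 16/25) → index 5
j=7: u_7=109/150 ∈ [17/25, 4/5) → index 8
j=8: u_8=62/75 ∈ [4/5, 1) → index 9
j=9: u_9=139/150 ∈ [4/5, 1) → index 9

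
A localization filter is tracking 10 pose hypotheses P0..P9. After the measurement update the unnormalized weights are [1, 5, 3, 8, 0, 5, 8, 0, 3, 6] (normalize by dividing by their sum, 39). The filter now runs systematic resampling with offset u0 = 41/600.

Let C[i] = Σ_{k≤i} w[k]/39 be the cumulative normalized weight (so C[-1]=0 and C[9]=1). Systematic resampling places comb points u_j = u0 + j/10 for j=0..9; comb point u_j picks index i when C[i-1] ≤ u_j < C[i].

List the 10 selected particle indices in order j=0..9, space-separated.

C = [1/39, 2/13, 3/13, 17/39, 17/39, 22/39, 10/13, 10/13, 11/13, 1]
j=0: u_0=41/600 ∈ [1/39, 2/13) → index 1
j=1: u_1=101/600 ∈ [2/13, 3/13) → index 2
j=2: u_2=161/600 ∈ [3/13, 17/39) → index 3
j=3: u_3=221/600 ∈ [3/13, 17/39) → index 3
j=4: u_4=281/600 ∈ [17/39, 22/39) → index 5
j=5: u_5=341/600 ∈ [22/39, 10/13) → index 6
j=6: u_6=401/600 ∈ [22/39, 10/13) → index 6
j=7: u_7=461/600 ∈ [22/39, 10/13) → index 6
j=8: u_8=521/600 ∈ [11/13, 1) → index 9
j=9: u_9=581/600 ∈ [11/13, 1) → index 9

1 2 3 3 5 6 6 6 9 9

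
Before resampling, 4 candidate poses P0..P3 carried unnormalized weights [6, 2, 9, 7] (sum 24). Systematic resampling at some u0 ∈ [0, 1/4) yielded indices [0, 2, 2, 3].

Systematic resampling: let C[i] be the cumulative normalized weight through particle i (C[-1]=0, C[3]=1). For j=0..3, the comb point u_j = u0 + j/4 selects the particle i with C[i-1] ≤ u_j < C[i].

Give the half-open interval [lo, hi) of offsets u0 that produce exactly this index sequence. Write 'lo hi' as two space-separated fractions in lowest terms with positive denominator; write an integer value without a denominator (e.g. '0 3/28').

1/12 5/24

C = [1/4, 1/3, 17/24, 1]
j=0 picked index 0: u0 ∈ [0, 1/4)
j=1 picked index 2: u0 ∈ [1/12, 11/24)
j=2 picked index 2: u0 ∈ [-1/6, 5/24)
j=3 picked index 3: u0 ∈ [-1/24, 1/4)
intersection: [1/12, 5/24)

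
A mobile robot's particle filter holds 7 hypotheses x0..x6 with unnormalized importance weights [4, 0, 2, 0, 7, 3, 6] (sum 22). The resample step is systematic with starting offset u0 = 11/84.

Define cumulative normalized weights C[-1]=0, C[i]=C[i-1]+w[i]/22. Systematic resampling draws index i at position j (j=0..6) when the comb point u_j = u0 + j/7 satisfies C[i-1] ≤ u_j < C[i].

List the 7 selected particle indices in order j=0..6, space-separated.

C = [2/11, 2/11, 3/11, 3/11, 13/22, 8/11, 1]
j=0: u_0=11/84 ∈ [0, 2/11) → index 0
j=1: u_1=23/84 ∈ [3/11, 13/22) → index 4
j=2: u_2=5/12 ∈ [3/11, 13/22) → index 4
j=3: u_3=47/84 ∈ [3/11, 13/22) → index 4
j=4: u_4=59/84 ∈ [13/22, 8/11) → index 5
j=5: u_5=71/84 ∈ [8/11, 1) → index 6
j=6: u_6=83/84 ∈ [8/11, 1) → index 6

0 4 4 4 5 6 6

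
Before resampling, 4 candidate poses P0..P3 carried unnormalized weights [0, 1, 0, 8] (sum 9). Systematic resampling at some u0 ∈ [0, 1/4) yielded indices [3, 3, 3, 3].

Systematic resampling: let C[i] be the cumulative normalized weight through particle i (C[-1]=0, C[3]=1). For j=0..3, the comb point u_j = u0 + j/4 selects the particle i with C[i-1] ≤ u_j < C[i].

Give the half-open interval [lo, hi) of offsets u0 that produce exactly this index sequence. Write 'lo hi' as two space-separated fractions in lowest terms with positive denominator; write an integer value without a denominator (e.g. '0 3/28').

C = [0, 1/9, 1/9, 1]
j=0 picked index 3: u0 ∈ [1/9, 1)
j=1 picked index 3: u0 ∈ [-5/36, 3/4)
j=2 picked index 3: u0 ∈ [-7/18, 1/2)
j=3 picked index 3: u0 ∈ [-23/36, 1/4)
intersection: [1/9, 1/4)

1/9 1/4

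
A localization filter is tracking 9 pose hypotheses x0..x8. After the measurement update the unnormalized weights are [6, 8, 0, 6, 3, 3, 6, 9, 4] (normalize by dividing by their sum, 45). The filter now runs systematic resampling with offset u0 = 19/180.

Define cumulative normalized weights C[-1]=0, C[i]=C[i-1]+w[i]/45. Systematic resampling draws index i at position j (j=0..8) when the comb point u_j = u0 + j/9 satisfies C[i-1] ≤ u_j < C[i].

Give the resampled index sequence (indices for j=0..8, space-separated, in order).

0 1 3 3 5 6 7 7 8

C = [2/15, 14/45, 14/45, 4/9, 23/45, 26/45, 32/45, 41/45, 1]
j=0: u_0=19/180 ∈ [0, 2/15) → index 0
j=1: u_1=13/60 ∈ [2/15, 14/45) → index 1
j=2: u_2=59/180 ∈ [14/45, 4/9) → index 3
j=3: u_3=79/180 ∈ [14/45, 4/9) → index 3
j=4: u_4=11/20 ∈ [23/45, 26/45) → index 5
j=5: u_5=119/180 ∈ [26/45, 32/45) → index 6
j=6: u_6=139/180 ∈ [32/45, 41/45) → index 7
j=7: u_7=53/60 ∈ [32/45, 41/45) → index 7
j=8: u_8=179/180 ∈ [41/45, 1) → index 8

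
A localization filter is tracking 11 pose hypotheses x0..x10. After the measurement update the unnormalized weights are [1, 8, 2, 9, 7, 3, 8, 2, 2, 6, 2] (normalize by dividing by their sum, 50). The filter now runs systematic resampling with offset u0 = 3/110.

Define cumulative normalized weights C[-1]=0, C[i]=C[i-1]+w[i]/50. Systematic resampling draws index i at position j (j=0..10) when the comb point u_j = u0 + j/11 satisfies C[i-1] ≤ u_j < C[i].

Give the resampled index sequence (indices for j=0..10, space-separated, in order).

1 1 2 3 3 4 5 6 6 9 9

C = [1/50, 9/50, 11/50, 2/5, 27/50, 3/5, 19/25, 4/5, 21/25, 24/25, 1]
j=0: u_0=3/110 ∈ [1/50, 9/50) → index 1
j=1: u_1=13/110 ∈ [1/50, 9/50) → index 1
j=2: u_2=23/110 ∈ [9/50, 11/50) → index 2
j=3: u_3=3/10 ∈ [11/50, 2/5) → index 3
j=4: u_4=43/110 ∈ [11/50, 2/5) → index 3
j=5: u_5=53/110 ∈ [2/5, 27/50) → index 4
j=6: u_6=63/110 ∈ [27/50, 3/5) → index 5
j=7: u_7=73/110 ∈ [3/5, 19/25) → index 6
j=8: u_8=83/110 ∈ [3/5, 19/25) → index 6
j=9: u_9=93/110 ∈ [21/25, 24/25) → index 9
j=10: u_10=103/110 ∈ [21/25, 24/25) → index 9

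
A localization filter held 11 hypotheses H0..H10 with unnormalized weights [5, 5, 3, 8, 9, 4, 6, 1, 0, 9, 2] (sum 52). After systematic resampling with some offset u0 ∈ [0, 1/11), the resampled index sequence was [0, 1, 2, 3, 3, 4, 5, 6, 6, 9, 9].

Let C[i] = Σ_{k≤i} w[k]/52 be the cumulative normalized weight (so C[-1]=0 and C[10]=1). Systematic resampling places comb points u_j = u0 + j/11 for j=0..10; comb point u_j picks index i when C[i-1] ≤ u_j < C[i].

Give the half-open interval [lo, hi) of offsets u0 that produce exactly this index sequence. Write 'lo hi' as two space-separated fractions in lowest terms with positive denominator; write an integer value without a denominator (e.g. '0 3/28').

9/286 23/572

C = [5/52, 5/26, 1/4, 21/52, 15/26, 17/26, 10/13, 41/52, 41/52, 25/26, 1]
j=0 picked index 0: u0 ∈ [0, 5/52)
j=1 picked index 1: u0 ∈ [3/572, 29/286)
j=2 picked index 2: u0 ∈ [3/286, 3/44)
j=3 picked index 3: u0 ∈ [-1/44, 75/572)
j=4 picked index 3: u0 ∈ [-5/44, 23/572)
j=5 picked index 4: u0 ∈ [-29/572, 35/286)
j=6 picked index 5: u0 ∈ [9/286, 31/286)
j=7 picked index 6: u0 ∈ [5/286, 19/143)
j=8 picked index 6: u0 ∈ [-21/286, 6/143)
j=9 picked index 9: u0 ∈ [-17/572, 41/286)
j=10 picked index 9: u0 ∈ [-69/572, 15/286)
intersection: [9/286, 23/572)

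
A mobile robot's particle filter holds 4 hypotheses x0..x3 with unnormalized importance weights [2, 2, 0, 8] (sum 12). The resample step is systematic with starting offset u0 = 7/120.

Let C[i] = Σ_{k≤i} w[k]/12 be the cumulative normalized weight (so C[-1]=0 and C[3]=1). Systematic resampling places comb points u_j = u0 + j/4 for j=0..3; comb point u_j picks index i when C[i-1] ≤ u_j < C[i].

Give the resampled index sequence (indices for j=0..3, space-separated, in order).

0 1 3 3

C = [1/6, 1/3, 1/3, 1]
j=0: u_0=7/120 ∈ [0, 1/6) → index 0
j=1: u_1=37/120 ∈ [1/6, 1/3) → index 1
j=2: u_2=67/120 ∈ [1/3, 1) → index 3
j=3: u_3=97/120 ∈ [1/3, 1) → index 3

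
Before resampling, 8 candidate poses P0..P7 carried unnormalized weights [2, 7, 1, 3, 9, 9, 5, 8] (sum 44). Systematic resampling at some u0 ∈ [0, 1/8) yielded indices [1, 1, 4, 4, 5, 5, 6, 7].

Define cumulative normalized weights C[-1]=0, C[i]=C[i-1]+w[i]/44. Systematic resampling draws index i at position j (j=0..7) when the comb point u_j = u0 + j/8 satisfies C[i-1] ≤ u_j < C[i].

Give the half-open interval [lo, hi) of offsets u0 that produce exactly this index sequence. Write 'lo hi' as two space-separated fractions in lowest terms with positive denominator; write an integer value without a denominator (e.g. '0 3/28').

1/22 3/44

C = [1/22, 9/44, 5/22, 13/44, 1/2, 31/44, 9/11, 1]
j=0 picked index 1: u0 ∈ [1/22, 9/44)
j=1 picked index 1: u0 ∈ [-7/88, 7/88)
j=2 picked index 4: u0 ∈ [1/22, 1/4)
j=3 picked index 4: u0 ∈ [-7/88, 1/8)
j=4 picked index 5: u0 ∈ [0, 9/44)
j=5 picked index 5: u0 ∈ [-1/8, 7/88)
j=6 picked index 6: u0 ∈ [-1/22, 3/44)
j=7 picked index 7: u0 ∈ [-5/88, 1/8)
intersection: [1/22, 3/44)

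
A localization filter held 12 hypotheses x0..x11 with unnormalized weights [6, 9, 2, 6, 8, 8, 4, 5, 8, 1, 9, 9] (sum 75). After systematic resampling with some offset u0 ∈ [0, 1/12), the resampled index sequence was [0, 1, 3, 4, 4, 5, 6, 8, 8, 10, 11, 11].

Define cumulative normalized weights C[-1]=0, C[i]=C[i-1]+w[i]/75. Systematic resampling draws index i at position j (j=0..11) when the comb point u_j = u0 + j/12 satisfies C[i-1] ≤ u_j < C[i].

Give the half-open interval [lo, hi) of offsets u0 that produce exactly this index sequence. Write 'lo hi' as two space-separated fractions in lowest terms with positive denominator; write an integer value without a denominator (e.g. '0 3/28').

3/50 11/150

C = [2/25, 1/5, 17/75, 23/75, 31/75, 13/25, 43/75, 16/25, 56/75, 19/25, 22/25, 1]
j=0 picked index 0: u0 ∈ [0, 2/25)
j=1 picked index 1: u0 ∈ [-1/300, 7/60)
j=2 picked index 3: u0 ∈ [3/50, 7/50)
j=3 picked index 4: u0 ∈ [17/300, 49/300)
j=4 picked index 4: u0 ∈ [-2/75, 2/25)
j=5 picked index 5: u0 ∈ [-1/300, 31/300)
j=6 picked index 6: u0 ∈ [1/50, 11/150)
j=7 picked index 8: u0 ∈ [17/300, 49/300)
j=8 picked index 8: u0 ∈ [-2/75, 2/25)
j=9 picked index 10: u0 ∈ [1/100, 13/100)
j=10 picked index 11: u0 ∈ [7/150, 1/6)
j=11 picked index 11: u0 ∈ [-11/300, 1/12)
intersection: [3/50, 11/150)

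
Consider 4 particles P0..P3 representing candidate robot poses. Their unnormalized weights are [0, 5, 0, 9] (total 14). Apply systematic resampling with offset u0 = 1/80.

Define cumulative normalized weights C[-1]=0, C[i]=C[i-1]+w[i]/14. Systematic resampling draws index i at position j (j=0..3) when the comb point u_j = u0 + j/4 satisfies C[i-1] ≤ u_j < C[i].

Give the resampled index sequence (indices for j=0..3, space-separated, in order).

C = [0, 5/14, 5/14, 1]
j=0: u_0=1/80 ∈ [0, 5/14) → index 1
j=1: u_1=21/80 ∈ [0, 5/14) → index 1
j=2: u_2=41/80 ∈ [5/14, 1) → index 3
j=3: u_3=61/80 ∈ [5/14, 1) → index 3

1 1 3 3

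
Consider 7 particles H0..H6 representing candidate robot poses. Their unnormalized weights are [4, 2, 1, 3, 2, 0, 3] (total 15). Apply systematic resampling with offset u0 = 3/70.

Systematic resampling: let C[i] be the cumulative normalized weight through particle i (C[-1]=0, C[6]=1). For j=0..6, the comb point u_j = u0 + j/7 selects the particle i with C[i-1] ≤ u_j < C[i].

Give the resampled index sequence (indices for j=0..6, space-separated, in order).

C = [4/15, 2/5, 7/15, 2/3, 4/5, 4/5, 1]
j=0: u_0=3/70 ∈ [0, 4/15) → index 0
j=1: u_1=13/70 ∈ [0, 4/15) → index 0
j=2: u_2=23/70 ∈ [4/15, 2/5) → index 1
j=3: u_3=33/70 ∈ [7/15, 2/3) → index 3
j=4: u_4=43/70 ∈ [7/15, 2/3) → index 3
j=5: u_5=53/70 ∈ [2/3, 4/5) → index 4
j=6: u_6=9/10 ∈ [4/5, 1) → index 6

0 0 1 3 3 4 6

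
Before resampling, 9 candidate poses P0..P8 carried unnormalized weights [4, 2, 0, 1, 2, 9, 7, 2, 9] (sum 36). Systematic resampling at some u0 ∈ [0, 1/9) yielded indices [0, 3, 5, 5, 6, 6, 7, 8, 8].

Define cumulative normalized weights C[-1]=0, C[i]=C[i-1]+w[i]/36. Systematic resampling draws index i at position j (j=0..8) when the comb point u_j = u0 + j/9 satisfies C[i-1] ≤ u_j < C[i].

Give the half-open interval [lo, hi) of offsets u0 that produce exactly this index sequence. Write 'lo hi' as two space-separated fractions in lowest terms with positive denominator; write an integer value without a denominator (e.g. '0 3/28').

C = [1/9, 1/6, 1/6, 7/36, 1/4, 1/2, 25/36, 3/4, 1]
j=0 picked index 0: u0 ∈ [0, 1/9)
j=1 picked index 3: u0 ∈ [1/18, 1/12)
j=2 picked index 5: u0 ∈ [1/36, 5/18)
j=3 picked index 5: u0 ∈ [-1/12, 1/6)
j=4 picked index 6: u0 ∈ [1/18, 1/4)
j=5 picked index 6: u0 ∈ [-1/18, 5/36)
j=6 picked index 7: u0 ∈ [1/36, 1/12)
j=7 picked index 8: u0 ∈ [-1/36, 2/9)
j=8 picked index 8: u0 ∈ [-5/36, 1/9)
intersection: [1/18, 1/12)

1/18 1/12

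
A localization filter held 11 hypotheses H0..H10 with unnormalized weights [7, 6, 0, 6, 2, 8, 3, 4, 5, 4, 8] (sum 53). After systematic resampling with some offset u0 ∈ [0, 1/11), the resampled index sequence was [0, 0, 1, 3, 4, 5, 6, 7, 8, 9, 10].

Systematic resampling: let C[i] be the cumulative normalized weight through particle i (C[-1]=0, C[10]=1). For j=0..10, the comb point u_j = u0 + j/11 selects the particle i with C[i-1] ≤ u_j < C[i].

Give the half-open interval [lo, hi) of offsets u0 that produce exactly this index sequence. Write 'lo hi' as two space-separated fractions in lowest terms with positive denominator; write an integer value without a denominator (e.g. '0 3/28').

C = [7/53, 13/53, 13/53, 19/53, 21/53, 29/53, 32/53, 36/53, 41/53, 45/53, 1]
j=0 picked index 0: u0 ∈ [0, 7/53)
j=1 picked index 0: u0 ∈ [-1/11, 24/583)
j=2 picked index 1: u0 ∈ [-29/583, 37/583)
j=3 picked index 3: u0 ∈ [-16/583, 50/583)
j=4 picked index 4: u0 ∈ [-3/583, 19/583)
j=5 picked index 5: u0 ∈ [-34/583, 54/583)
j=6 picked index 6: u0 ∈ [1/583, 34/583)
j=7 picked index 7: u0 ∈ [-19/583, 25/583)
j=8 picked index 8: u0 ∈ [-28/583, 27/583)
j=9 picked index 9: u0 ∈ [-26/583, 18/583)
j=10 picked index 10: u0 ∈ [-35/583, 1/11)
intersection: [1/583, 18/583)

1/583 18/583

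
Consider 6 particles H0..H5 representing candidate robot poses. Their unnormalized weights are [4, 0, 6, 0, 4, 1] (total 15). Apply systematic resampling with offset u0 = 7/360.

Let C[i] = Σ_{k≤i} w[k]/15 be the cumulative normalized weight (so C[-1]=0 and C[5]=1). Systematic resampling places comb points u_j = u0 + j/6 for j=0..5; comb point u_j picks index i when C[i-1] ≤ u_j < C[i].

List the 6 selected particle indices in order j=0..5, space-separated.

C = [4/15, 4/15, 2/3, 2/3, 14/15, 1]
j=0: u_0=7/360 ∈ [0, 4/15) → index 0
j=1: u_1=67/360 ∈ [0, 4/15) → index 0
j=2: u_2=127/360 ∈ [4/15, 2/3) → index 2
j=3: u_3=187/360 ∈ [4/15, 2/3) → index 2
j=4: u_4=247/360 ∈ [2/3, 14/15) → index 4
j=5: u_5=307/360 ∈ [2/3, 14/15) → index 4

0 0 2 2 4 4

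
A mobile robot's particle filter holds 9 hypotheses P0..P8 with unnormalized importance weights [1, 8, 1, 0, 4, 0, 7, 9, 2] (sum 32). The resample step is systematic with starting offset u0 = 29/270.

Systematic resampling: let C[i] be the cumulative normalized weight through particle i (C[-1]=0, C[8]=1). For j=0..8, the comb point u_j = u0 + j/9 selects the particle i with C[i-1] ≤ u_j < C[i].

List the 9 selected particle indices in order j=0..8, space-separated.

1 1 4 6 6 7 7 7 8

C = [1/32, 9/32, 5/16, 5/16, 7/16, 7/16, 21/32, 15/16, 1]
j=0: u_0=29/270 ∈ [1/32, 9/32) → index 1
j=1: u_1=59/270 ∈ [1/32, 9/32) → index 1
j=2: u_2=89/270 ∈ [5/16, 7/16) → index 4
j=3: u_3=119/270 ∈ [7/16, 21/32) → index 6
j=4: u_4=149/270 ∈ [7/16, 21/32) → index 6
j=5: u_5=179/270 ∈ [21/32, 15/16) → index 7
j=6: u_6=209/270 ∈ [21/32, 15/16) → index 7
j=7: u_7=239/270 ∈ [21/32, 15/16) → index 7
j=8: u_8=269/270 ∈ [15/16, 1) → index 8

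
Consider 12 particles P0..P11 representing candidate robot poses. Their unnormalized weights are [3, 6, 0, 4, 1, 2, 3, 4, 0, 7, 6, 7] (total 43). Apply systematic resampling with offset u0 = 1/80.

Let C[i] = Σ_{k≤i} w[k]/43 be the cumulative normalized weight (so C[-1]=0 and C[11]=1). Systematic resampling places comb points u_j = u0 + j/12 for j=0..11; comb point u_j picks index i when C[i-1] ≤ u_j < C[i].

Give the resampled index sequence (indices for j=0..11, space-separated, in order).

0 1 1 3 5 6 7 9 9 10 11 11

C = [3/43, 9/43, 9/43, 13/43, 14/43, 16/43, 19/43, 23/43, 23/43, 30/43, 36/43, 1]
j=0: u_0=1/80 ∈ [0, 3/43) → index 0
j=1: u_1=23/240 ∈ [3/43, 9/43) → index 1
j=2: u_2=43/240 ∈ [3/43, 9/43) → index 1
j=3: u_3=21/80 ∈ [9/43, 13/43) → index 3
j=4: u_4=83/240 ∈ [14/43, 16/43) → index 5
j=5: u_5=103/240 ∈ [16/43, 19/43) → index 6
j=6: u_6=41/80 ∈ [19/43, 23/43) → index 7
j=7: u_7=143/240 ∈ [23/43, 30/43) → index 9
j=8: u_8=163/240 ∈ [23/43, 30/43) → index 9
j=9: u_9=61/80 ∈ [30/43, 36/43) → index 10
j=10: u_10=203/240 ∈ [36/43, 1) → index 11
j=11: u_11=223/240 ∈ [36/43, 1) → index 11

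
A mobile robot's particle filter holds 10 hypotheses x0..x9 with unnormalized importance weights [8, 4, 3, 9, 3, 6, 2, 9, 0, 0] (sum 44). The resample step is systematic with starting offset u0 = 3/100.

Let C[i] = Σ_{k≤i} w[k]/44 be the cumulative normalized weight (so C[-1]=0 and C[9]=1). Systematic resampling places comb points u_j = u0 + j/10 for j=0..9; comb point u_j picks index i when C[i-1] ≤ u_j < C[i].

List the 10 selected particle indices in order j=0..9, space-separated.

0 0 1 2 3 3 5 5 7 7

C = [2/11, 3/11, 15/44, 6/11, 27/44, 3/4, 35/44, 1, 1, 1]
j=0: u_0=3/100 ∈ [0, 2/11) → index 0
j=1: u_1=13/100 ∈ [0, 2/11) → index 0
j=2: u_2=23/100 ∈ [2/11, 3/11) → index 1
j=3: u_3=33/100 ∈ [3/11, 15/44) → index 2
j=4: u_4=43/100 ∈ [15/44, 6/11) → index 3
j=5: u_5=53/100 ∈ [15/44, 6/11) → index 3
j=6: u_6=63/100 ∈ [27/44, 3/4) → index 5
j=7: u_7=73/100 ∈ [27/44, 3/4) → index 5
j=8: u_8=83/100 ∈ [35/44, 1) → index 7
j=9: u_9=93/100 ∈ [35/44, 1) → index 7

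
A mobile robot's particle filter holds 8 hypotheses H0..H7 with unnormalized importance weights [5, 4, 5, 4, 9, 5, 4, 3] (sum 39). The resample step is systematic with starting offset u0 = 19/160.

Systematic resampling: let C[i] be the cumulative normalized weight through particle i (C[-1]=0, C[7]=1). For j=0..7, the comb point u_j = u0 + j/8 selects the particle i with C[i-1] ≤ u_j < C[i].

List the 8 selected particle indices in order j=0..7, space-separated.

0 2 3 4 4 5 6 7

C = [5/39, 3/13, 14/39, 6/13, 9/13, 32/39, 12/13, 1]
j=0: u_0=19/160 ∈ [0, 5/39) → index 0
j=1: u_1=39/160 ∈ [3/13, 14/39) → index 2
j=2: u_2=59/160 ∈ [14/39, 6/13) → index 3
j=3: u_3=79/160 ∈ [6/13, 9/13) → index 4
j=4: u_4=99/160 ∈ [6/13, 9/13) → index 4
j=5: u_5=119/160 ∈ [9/13, 32/39) → index 5
j=6: u_6=139/160 ∈ [32/39, 12/13) → index 6
j=7: u_7=159/160 ∈ [12/13, 1) → index 7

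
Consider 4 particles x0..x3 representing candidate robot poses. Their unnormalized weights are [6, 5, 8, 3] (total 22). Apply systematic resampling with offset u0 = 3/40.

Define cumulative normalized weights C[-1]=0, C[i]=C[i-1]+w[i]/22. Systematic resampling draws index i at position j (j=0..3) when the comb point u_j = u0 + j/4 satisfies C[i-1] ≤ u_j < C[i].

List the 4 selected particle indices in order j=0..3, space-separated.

0 1 2 2

C = [3/11, 1/2, 19/22, 1]
j=0: u_0=3/40 ∈ [0, 3/11) → index 0
j=1: u_1=13/40 ∈ [3/11, 1/2) → index 1
j=2: u_2=23/40 ∈ [1/2, 19/22) → index 2
j=3: u_3=33/40 ∈ [1/2, 19/22) → index 2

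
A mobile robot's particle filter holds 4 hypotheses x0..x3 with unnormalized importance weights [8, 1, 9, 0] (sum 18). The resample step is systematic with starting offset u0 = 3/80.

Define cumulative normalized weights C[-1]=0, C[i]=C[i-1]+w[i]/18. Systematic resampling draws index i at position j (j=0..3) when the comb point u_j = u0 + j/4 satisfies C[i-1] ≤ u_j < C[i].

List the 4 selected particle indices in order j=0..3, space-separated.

0 0 2 2

C = [4/9, 1/2, 1, 1]
j=0: u_0=3/80 ∈ [0, 4/9) → index 0
j=1: u_1=23/80 ∈ [0, 4/9) → index 0
j=2: u_2=43/80 ∈ [1/2, 1) → index 2
j=3: u_3=63/80 ∈ [1/2, 1) → index 2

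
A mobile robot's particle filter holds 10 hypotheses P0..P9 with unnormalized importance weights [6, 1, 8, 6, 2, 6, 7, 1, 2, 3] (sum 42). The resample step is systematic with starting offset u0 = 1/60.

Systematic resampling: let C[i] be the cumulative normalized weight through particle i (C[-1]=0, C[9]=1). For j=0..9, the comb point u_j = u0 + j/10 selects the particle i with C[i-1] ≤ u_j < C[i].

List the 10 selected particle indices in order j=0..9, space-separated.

C = [1/7, 1/6, 5/14, 1/2, 23/42, 29/42, 6/7, 37/42, 13/14, 1]
j=0: u_0=1/60 ∈ [0, 1/7) → index 0
j=1: u_1=7/60 ∈ [0, 1/7) → index 0
j=2: u_2=13/60 ∈ [1/6, 5/14) → index 2
j=3: u_3=19/60 ∈ [1/6, 5/14) → index 2
j=4: u_4=5/12 ∈ [5/14, 1/2) → index 3
j=5: u_5=31/60 ∈ [1/2, 23/42) → index 4
j=6: u_6=37/60 ∈ [23/42, 29/42) → index 5
j=7: u_7=43/60 ∈ [29/42, 6/7) → index 6
j=8: u_8=49/60 ∈ [29/42, 6/7) → index 6
j=9: u_9=11/12 ∈ [37/42, 13/14) → index 8

0 0 2 2 3 4 5 6 6 8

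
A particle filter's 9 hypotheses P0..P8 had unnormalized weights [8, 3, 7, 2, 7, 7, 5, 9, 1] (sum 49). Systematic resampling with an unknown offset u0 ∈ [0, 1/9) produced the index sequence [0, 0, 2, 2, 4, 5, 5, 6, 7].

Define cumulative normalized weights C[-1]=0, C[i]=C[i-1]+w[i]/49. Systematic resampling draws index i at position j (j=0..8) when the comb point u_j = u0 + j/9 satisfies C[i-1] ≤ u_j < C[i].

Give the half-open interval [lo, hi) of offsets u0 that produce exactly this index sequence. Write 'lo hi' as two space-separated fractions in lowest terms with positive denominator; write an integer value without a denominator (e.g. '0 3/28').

1/441 8/441

C = [8/49, 11/49, 18/49, 20/49, 27/49, 34/49, 39/49, 48/49, 1]
j=0 picked index 0: u0 ∈ [0, 8/49)
j=1 picked index 0: u0 ∈ [-1/9, 23/441)
j=2 picked index 2: u0 ∈ [1/441, 64/441)
j=3 picked index 2: u0 ∈ [-16/147, 5/147)
j=4 picked index 4: u0 ∈ [-16/441, 47/441)
j=5 picked index 5: u0 ∈ [-2/441, 61/441)
j=6 picked index 5: u0 ∈ [-17/147, 4/147)
j=7 picked index 6: u0 ∈ [-37/441, 8/441)
j=8 picked index 7: u0 ∈ [-41/441, 40/441)
intersection: [1/441, 8/441)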